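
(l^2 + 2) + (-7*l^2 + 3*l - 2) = -6*l^2 + 3*l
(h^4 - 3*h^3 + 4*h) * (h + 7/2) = h^5 + h^4/2 - 21*h^3/2 + 4*h^2 + 14*h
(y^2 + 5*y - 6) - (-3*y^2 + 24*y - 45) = 4*y^2 - 19*y + 39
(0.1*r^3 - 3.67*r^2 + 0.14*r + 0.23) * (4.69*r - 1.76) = 0.469*r^4 - 17.3883*r^3 + 7.1158*r^2 + 0.8323*r - 0.4048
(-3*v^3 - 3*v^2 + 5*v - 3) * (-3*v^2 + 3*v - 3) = 9*v^5 - 15*v^3 + 33*v^2 - 24*v + 9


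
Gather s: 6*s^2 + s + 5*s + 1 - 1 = 6*s^2 + 6*s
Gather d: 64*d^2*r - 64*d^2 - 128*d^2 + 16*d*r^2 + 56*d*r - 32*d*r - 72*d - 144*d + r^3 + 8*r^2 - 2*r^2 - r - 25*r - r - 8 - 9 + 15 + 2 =d^2*(64*r - 192) + d*(16*r^2 + 24*r - 216) + r^3 + 6*r^2 - 27*r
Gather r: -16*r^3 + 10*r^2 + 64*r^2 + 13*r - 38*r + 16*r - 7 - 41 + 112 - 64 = -16*r^3 + 74*r^2 - 9*r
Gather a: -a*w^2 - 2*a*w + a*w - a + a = a*(-w^2 - w)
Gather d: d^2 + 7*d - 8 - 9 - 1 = d^2 + 7*d - 18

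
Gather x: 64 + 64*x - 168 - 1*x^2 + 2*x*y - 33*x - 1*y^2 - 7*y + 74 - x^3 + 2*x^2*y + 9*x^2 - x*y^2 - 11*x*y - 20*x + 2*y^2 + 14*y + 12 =-x^3 + x^2*(2*y + 8) + x*(-y^2 - 9*y + 11) + y^2 + 7*y - 18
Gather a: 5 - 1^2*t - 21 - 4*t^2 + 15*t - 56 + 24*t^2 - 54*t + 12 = 20*t^2 - 40*t - 60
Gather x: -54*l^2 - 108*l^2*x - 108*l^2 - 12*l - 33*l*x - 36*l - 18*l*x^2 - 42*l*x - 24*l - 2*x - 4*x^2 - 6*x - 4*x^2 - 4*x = -162*l^2 - 72*l + x^2*(-18*l - 8) + x*(-108*l^2 - 75*l - 12)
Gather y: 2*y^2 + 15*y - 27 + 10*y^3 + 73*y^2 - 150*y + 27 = 10*y^3 + 75*y^2 - 135*y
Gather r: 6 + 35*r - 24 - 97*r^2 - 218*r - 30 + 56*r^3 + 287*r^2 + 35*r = 56*r^3 + 190*r^2 - 148*r - 48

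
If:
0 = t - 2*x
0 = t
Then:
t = 0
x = 0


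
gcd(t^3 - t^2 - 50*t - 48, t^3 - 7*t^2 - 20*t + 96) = t - 8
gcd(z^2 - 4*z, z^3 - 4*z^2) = z^2 - 4*z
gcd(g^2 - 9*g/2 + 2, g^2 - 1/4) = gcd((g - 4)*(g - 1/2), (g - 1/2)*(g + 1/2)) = g - 1/2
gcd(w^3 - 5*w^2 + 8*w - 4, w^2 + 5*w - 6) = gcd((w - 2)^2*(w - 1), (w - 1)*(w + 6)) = w - 1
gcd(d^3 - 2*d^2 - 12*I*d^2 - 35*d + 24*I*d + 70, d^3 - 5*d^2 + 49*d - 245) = d - 7*I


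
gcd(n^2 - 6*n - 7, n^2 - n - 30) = 1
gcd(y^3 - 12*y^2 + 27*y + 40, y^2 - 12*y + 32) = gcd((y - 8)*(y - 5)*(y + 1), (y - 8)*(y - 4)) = y - 8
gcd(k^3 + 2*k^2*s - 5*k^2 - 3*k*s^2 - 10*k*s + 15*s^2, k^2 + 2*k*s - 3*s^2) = -k^2 - 2*k*s + 3*s^2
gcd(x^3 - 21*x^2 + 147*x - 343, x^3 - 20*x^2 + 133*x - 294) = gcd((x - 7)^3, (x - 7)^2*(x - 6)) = x^2 - 14*x + 49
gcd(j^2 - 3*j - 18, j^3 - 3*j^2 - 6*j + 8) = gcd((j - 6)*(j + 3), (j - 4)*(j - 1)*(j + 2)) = 1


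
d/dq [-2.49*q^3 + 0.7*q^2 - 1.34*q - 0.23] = -7.47*q^2 + 1.4*q - 1.34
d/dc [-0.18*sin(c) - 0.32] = -0.18*cos(c)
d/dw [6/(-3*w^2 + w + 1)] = 6*(6*w - 1)/(-3*w^2 + w + 1)^2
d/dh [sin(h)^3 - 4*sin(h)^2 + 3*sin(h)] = (3*sin(h)^2 - 8*sin(h) + 3)*cos(h)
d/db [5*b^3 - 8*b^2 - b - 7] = 15*b^2 - 16*b - 1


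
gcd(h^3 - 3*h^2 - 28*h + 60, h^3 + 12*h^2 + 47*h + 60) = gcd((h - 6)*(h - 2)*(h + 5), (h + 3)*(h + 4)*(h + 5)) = h + 5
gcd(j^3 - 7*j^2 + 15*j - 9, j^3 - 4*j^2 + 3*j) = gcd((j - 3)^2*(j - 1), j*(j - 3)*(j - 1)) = j^2 - 4*j + 3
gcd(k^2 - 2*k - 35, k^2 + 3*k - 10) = k + 5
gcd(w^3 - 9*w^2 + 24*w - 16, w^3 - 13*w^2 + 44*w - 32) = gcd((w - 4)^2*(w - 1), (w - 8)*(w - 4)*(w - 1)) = w^2 - 5*w + 4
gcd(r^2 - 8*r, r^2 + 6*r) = r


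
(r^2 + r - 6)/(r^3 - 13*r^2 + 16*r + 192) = (r - 2)/(r^2 - 16*r + 64)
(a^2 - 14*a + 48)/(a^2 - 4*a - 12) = (a - 8)/(a + 2)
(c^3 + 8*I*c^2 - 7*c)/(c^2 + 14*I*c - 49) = c*(c + I)/(c + 7*I)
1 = 1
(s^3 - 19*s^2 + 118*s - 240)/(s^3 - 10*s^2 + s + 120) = (s - 6)/(s + 3)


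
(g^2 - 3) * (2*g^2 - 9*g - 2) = 2*g^4 - 9*g^3 - 8*g^2 + 27*g + 6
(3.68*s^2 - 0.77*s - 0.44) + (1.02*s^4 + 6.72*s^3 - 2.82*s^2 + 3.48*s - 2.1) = 1.02*s^4 + 6.72*s^3 + 0.86*s^2 + 2.71*s - 2.54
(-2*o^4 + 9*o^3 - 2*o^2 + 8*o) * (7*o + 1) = -14*o^5 + 61*o^4 - 5*o^3 + 54*o^2 + 8*o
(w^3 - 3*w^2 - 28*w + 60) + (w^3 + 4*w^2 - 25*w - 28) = 2*w^3 + w^2 - 53*w + 32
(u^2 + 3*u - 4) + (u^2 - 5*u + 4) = 2*u^2 - 2*u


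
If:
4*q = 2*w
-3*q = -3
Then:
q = 1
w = 2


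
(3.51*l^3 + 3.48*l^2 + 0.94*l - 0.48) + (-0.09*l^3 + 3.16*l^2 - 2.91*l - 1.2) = 3.42*l^3 + 6.64*l^2 - 1.97*l - 1.68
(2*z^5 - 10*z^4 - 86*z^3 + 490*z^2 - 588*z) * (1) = 2*z^5 - 10*z^4 - 86*z^3 + 490*z^2 - 588*z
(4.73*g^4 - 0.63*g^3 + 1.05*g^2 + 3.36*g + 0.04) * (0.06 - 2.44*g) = -11.5412*g^5 + 1.821*g^4 - 2.5998*g^3 - 8.1354*g^2 + 0.104*g + 0.0024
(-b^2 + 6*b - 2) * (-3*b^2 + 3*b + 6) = 3*b^4 - 21*b^3 + 18*b^2 + 30*b - 12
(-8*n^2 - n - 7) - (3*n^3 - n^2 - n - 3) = -3*n^3 - 7*n^2 - 4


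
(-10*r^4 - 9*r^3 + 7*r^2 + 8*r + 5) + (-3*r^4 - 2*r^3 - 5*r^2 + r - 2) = -13*r^4 - 11*r^3 + 2*r^2 + 9*r + 3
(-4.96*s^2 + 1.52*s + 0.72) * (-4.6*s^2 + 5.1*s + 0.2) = 22.816*s^4 - 32.288*s^3 + 3.448*s^2 + 3.976*s + 0.144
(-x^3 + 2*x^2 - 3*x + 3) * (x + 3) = -x^4 - x^3 + 3*x^2 - 6*x + 9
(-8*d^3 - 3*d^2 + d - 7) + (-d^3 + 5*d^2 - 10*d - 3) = -9*d^3 + 2*d^2 - 9*d - 10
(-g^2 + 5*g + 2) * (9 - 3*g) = 3*g^3 - 24*g^2 + 39*g + 18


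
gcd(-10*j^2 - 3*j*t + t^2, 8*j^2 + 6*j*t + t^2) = 2*j + t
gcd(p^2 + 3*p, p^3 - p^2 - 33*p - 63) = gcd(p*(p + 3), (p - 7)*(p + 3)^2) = p + 3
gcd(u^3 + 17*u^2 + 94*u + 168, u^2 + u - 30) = u + 6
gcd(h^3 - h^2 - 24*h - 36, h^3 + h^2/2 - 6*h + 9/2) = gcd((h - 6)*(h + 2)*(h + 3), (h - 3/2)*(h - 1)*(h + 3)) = h + 3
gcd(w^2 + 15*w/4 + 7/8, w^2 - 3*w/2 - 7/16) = w + 1/4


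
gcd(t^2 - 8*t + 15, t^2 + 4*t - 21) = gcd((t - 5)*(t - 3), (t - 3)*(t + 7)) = t - 3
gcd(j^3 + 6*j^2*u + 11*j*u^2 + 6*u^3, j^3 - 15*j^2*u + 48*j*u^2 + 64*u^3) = j + u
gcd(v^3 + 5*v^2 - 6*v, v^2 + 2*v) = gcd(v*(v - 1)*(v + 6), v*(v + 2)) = v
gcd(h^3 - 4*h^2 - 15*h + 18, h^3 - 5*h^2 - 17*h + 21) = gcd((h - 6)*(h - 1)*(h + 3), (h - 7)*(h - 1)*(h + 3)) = h^2 + 2*h - 3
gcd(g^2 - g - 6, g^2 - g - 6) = g^2 - g - 6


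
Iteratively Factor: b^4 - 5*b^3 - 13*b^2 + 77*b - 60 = (b + 4)*(b^3 - 9*b^2 + 23*b - 15) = (b - 3)*(b + 4)*(b^2 - 6*b + 5) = (b - 5)*(b - 3)*(b + 4)*(b - 1)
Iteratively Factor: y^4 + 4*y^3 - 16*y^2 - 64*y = (y)*(y^3 + 4*y^2 - 16*y - 64) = y*(y + 4)*(y^2 - 16) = y*(y - 4)*(y + 4)*(y + 4)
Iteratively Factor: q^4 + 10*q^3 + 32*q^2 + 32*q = (q + 2)*(q^3 + 8*q^2 + 16*q) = q*(q + 2)*(q^2 + 8*q + 16) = q*(q + 2)*(q + 4)*(q + 4)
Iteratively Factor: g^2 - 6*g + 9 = (g - 3)*(g - 3)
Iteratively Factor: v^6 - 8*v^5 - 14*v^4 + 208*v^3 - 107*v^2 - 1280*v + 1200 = (v + 3)*(v^5 - 11*v^4 + 19*v^3 + 151*v^2 - 560*v + 400) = (v - 1)*(v + 3)*(v^4 - 10*v^3 + 9*v^2 + 160*v - 400) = (v - 1)*(v + 3)*(v + 4)*(v^3 - 14*v^2 + 65*v - 100) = (v - 5)*(v - 1)*(v + 3)*(v + 4)*(v^2 - 9*v + 20) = (v - 5)*(v - 4)*(v - 1)*(v + 3)*(v + 4)*(v - 5)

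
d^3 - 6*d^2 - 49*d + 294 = (d - 7)*(d - 6)*(d + 7)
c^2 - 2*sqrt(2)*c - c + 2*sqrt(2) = (c - 1)*(c - 2*sqrt(2))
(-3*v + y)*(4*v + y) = -12*v^2 + v*y + y^2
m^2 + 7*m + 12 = (m + 3)*(m + 4)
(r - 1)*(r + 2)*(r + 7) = r^3 + 8*r^2 + 5*r - 14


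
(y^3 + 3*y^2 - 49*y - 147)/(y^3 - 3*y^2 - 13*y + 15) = (y^2 - 49)/(y^2 - 6*y + 5)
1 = 1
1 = 1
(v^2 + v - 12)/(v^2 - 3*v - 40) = (-v^2 - v + 12)/(-v^2 + 3*v + 40)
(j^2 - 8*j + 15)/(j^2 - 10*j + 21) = (j - 5)/(j - 7)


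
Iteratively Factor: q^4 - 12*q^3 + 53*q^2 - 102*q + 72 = (q - 2)*(q^3 - 10*q^2 + 33*q - 36) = (q - 3)*(q - 2)*(q^2 - 7*q + 12) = (q - 4)*(q - 3)*(q - 2)*(q - 3)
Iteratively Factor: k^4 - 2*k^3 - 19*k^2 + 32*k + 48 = (k + 4)*(k^3 - 6*k^2 + 5*k + 12) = (k - 3)*(k + 4)*(k^2 - 3*k - 4) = (k - 3)*(k + 1)*(k + 4)*(k - 4)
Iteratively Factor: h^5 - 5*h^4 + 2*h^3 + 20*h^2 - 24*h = (h - 2)*(h^4 - 3*h^3 - 4*h^2 + 12*h) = (h - 3)*(h - 2)*(h^3 - 4*h) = (h - 3)*(h - 2)*(h + 2)*(h^2 - 2*h) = (h - 3)*(h - 2)^2*(h + 2)*(h)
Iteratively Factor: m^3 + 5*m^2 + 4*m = (m + 4)*(m^2 + m) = (m + 1)*(m + 4)*(m)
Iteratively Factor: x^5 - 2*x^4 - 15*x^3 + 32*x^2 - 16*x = (x - 1)*(x^4 - x^3 - 16*x^2 + 16*x) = (x - 1)*(x + 4)*(x^3 - 5*x^2 + 4*x) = (x - 1)^2*(x + 4)*(x^2 - 4*x) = x*(x - 1)^2*(x + 4)*(x - 4)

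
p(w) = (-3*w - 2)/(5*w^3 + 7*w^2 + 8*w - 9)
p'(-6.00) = -0.00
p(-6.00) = -0.02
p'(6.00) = 0.00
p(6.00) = -0.01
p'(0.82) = 4.63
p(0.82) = -0.89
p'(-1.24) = 0.09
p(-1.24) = -0.10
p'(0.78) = 7.35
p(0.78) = -1.12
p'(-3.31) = -0.03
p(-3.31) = -0.06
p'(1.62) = 0.18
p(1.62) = -0.16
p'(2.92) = 0.03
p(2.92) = -0.05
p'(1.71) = 0.16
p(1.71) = -0.14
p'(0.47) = 7.00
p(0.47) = 1.07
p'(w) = (-3*w - 2)*(-15*w^2 - 14*w - 8)/(5*w^3 + 7*w^2 + 8*w - 9)^2 - 3/(5*w^3 + 7*w^2 + 8*w - 9) = (30*w^3 + 51*w^2 + 28*w + 43)/(25*w^6 + 70*w^5 + 129*w^4 + 22*w^3 - 62*w^2 - 144*w + 81)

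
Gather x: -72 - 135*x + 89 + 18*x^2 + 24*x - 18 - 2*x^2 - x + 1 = 16*x^2 - 112*x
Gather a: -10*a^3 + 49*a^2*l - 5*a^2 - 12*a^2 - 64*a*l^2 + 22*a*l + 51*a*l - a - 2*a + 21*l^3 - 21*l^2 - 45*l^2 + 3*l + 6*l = -10*a^3 + a^2*(49*l - 17) + a*(-64*l^2 + 73*l - 3) + 21*l^3 - 66*l^2 + 9*l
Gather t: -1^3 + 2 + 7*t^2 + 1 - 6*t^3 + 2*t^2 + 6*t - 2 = -6*t^3 + 9*t^2 + 6*t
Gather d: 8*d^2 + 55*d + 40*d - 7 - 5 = 8*d^2 + 95*d - 12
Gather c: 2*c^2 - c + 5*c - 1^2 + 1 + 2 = 2*c^2 + 4*c + 2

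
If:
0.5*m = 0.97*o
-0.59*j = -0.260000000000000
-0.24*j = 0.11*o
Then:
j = 0.44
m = -1.87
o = -0.96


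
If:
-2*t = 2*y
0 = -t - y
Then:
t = -y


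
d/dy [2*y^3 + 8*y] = 6*y^2 + 8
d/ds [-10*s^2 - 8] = -20*s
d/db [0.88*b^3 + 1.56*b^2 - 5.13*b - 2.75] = 2.64*b^2 + 3.12*b - 5.13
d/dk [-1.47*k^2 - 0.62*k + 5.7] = -2.94*k - 0.62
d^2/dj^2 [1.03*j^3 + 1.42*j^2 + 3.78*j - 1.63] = 6.18*j + 2.84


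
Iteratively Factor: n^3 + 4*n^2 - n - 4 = (n + 4)*(n^2 - 1) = (n + 1)*(n + 4)*(n - 1)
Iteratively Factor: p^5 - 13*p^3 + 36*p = (p + 2)*(p^4 - 2*p^3 - 9*p^2 + 18*p) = (p + 2)*(p + 3)*(p^3 - 5*p^2 + 6*p) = (p - 3)*(p + 2)*(p + 3)*(p^2 - 2*p) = (p - 3)*(p - 2)*(p + 2)*(p + 3)*(p)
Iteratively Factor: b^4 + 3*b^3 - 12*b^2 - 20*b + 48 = (b - 2)*(b^3 + 5*b^2 - 2*b - 24) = (b - 2)^2*(b^2 + 7*b + 12) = (b - 2)^2*(b + 3)*(b + 4)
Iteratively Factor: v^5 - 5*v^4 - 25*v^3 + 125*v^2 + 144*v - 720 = (v + 4)*(v^4 - 9*v^3 + 11*v^2 + 81*v - 180) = (v - 3)*(v + 4)*(v^3 - 6*v^2 - 7*v + 60) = (v - 5)*(v - 3)*(v + 4)*(v^2 - v - 12) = (v - 5)*(v - 3)*(v + 3)*(v + 4)*(v - 4)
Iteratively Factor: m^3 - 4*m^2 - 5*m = (m)*(m^2 - 4*m - 5) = m*(m - 5)*(m + 1)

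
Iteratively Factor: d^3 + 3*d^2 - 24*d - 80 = (d + 4)*(d^2 - d - 20) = (d - 5)*(d + 4)*(d + 4)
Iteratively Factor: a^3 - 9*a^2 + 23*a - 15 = (a - 3)*(a^2 - 6*a + 5) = (a - 3)*(a - 1)*(a - 5)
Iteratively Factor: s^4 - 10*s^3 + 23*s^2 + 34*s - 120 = (s - 4)*(s^3 - 6*s^2 - s + 30) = (s - 4)*(s - 3)*(s^2 - 3*s - 10) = (s - 4)*(s - 3)*(s + 2)*(s - 5)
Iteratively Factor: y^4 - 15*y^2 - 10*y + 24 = (y - 1)*(y^3 + y^2 - 14*y - 24) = (y - 1)*(y + 3)*(y^2 - 2*y - 8) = (y - 4)*(y - 1)*(y + 3)*(y + 2)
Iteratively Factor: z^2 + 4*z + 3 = (z + 3)*(z + 1)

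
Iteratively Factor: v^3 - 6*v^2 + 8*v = (v)*(v^2 - 6*v + 8) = v*(v - 4)*(v - 2)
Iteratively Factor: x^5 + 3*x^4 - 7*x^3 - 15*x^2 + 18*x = (x - 2)*(x^4 + 5*x^3 + 3*x^2 - 9*x) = (x - 2)*(x + 3)*(x^3 + 2*x^2 - 3*x) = (x - 2)*(x + 3)^2*(x^2 - x) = (x - 2)*(x - 1)*(x + 3)^2*(x)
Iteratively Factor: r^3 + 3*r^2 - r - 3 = (r + 1)*(r^2 + 2*r - 3) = (r + 1)*(r + 3)*(r - 1)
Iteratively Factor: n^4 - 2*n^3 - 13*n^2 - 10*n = (n - 5)*(n^3 + 3*n^2 + 2*n) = n*(n - 5)*(n^2 + 3*n + 2) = n*(n - 5)*(n + 1)*(n + 2)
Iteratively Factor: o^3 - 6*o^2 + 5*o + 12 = (o - 4)*(o^2 - 2*o - 3) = (o - 4)*(o - 3)*(o + 1)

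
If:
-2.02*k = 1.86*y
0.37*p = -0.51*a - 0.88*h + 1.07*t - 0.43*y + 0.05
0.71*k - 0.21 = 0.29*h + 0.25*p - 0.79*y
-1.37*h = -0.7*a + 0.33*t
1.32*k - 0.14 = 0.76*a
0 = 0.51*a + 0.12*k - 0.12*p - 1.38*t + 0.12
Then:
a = -2.75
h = -1.12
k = -1.48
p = 1.34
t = -1.17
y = 1.60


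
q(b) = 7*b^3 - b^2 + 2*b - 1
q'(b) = 21*b^2 - 2*b + 2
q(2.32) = 85.67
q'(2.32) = 110.39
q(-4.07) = -497.64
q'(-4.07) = 358.00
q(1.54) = 25.27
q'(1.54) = 48.72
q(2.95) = 175.90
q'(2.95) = 178.85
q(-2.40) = -108.33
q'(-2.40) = 127.76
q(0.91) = 5.27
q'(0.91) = 17.57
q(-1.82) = -50.15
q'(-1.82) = 75.20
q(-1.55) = -32.57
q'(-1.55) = 55.55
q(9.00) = 5039.00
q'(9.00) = 1685.00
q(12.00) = 11975.00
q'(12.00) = 3002.00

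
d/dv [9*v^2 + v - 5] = 18*v + 1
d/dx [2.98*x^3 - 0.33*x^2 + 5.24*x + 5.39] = 8.94*x^2 - 0.66*x + 5.24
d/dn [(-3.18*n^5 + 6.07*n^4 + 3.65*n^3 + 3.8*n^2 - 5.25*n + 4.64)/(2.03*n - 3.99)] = (-25.8216*n^5 + 100.4073*n^4 - 82.0582*n^3 - 35.9765*n^2 - 30.324*n + 11.5283)/(4.1209*n^2 - 16.1994*n + 15.9201)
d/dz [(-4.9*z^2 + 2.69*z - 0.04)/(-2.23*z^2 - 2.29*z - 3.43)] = (17.2197*z^2 + 33.4356*z - 9.3183)/(4.9729*z^4 + 10.2134*z^3 + 20.5419*z^2 + 15.7094*z + 11.7649)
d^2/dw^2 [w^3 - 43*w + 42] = 6*w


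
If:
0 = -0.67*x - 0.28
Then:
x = -0.42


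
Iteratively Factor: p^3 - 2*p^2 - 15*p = (p)*(p^2 - 2*p - 15) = p*(p + 3)*(p - 5)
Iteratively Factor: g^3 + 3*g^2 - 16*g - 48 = (g - 4)*(g^2 + 7*g + 12) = (g - 4)*(g + 3)*(g + 4)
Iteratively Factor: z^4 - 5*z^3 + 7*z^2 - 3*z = (z)*(z^3 - 5*z^2 + 7*z - 3) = z*(z - 3)*(z^2 - 2*z + 1) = z*(z - 3)*(z - 1)*(z - 1)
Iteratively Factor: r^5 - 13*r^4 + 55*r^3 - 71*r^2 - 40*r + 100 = (r - 2)*(r^4 - 11*r^3 + 33*r^2 - 5*r - 50) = (r - 5)*(r - 2)*(r^3 - 6*r^2 + 3*r + 10) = (r - 5)*(r - 2)^2*(r^2 - 4*r - 5) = (r - 5)^2*(r - 2)^2*(r + 1)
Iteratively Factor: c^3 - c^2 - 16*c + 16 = (c - 1)*(c^2 - 16) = (c - 1)*(c + 4)*(c - 4)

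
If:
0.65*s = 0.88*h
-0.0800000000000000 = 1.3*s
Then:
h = -0.05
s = -0.06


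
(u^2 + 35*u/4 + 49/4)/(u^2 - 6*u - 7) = (4*u^2 + 35*u + 49)/(4*(u^2 - 6*u - 7))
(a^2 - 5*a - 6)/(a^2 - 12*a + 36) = (a + 1)/(a - 6)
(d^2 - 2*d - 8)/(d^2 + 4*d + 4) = (d - 4)/(d + 2)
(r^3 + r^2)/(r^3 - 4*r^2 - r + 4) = r^2/(r^2 - 5*r + 4)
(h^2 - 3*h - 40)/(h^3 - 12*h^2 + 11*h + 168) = (h + 5)/(h^2 - 4*h - 21)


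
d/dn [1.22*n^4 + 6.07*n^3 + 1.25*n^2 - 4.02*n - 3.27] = 4.88*n^3 + 18.21*n^2 + 2.5*n - 4.02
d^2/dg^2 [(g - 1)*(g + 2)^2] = 6*g + 6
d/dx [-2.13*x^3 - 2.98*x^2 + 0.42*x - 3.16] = -6.39*x^2 - 5.96*x + 0.42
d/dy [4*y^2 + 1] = 8*y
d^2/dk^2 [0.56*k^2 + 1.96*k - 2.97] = 1.12000000000000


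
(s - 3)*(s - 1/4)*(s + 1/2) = s^3 - 11*s^2/4 - 7*s/8 + 3/8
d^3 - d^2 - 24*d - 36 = (d - 6)*(d + 2)*(d + 3)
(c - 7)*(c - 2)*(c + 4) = c^3 - 5*c^2 - 22*c + 56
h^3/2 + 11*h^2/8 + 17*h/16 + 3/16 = (h/2 + 1/2)*(h + 1/4)*(h + 3/2)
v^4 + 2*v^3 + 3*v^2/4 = v^2*(v + 1/2)*(v + 3/2)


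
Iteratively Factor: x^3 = (x)*(x^2) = x^2*(x)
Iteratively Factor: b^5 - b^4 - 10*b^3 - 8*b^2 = (b + 1)*(b^4 - 2*b^3 - 8*b^2) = b*(b + 1)*(b^3 - 2*b^2 - 8*b) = b*(b - 4)*(b + 1)*(b^2 + 2*b) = b^2*(b - 4)*(b + 1)*(b + 2)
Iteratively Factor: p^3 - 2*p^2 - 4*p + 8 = (p - 2)*(p^2 - 4) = (p - 2)^2*(p + 2)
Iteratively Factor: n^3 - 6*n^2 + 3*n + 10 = (n + 1)*(n^2 - 7*n + 10) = (n - 2)*(n + 1)*(n - 5)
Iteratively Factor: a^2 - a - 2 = (a - 2)*(a + 1)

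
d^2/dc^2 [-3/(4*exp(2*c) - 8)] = 3*(-exp(2*c) - 2)*exp(2*c)/(exp(2*c) - 2)^3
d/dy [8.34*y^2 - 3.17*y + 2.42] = 16.68*y - 3.17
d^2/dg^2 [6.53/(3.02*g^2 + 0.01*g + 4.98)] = (-119.112424*g^2 - 0.394412*g + 6.53*(6.04*g + 0.01)*(12.08*g + 0.02) - 196.417176)/(3.02*g^2 + 0.01*g + 4.98)^3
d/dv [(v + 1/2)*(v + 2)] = 2*v + 5/2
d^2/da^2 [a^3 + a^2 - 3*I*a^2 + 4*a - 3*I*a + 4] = 6*a + 2 - 6*I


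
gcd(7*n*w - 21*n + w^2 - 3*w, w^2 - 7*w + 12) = w - 3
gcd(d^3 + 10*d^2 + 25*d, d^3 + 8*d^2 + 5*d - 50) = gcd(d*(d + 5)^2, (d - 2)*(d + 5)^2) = d^2 + 10*d + 25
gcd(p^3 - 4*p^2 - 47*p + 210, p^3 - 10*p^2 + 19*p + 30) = p^2 - 11*p + 30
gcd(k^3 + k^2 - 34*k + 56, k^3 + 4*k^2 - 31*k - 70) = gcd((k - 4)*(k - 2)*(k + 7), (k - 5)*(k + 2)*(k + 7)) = k + 7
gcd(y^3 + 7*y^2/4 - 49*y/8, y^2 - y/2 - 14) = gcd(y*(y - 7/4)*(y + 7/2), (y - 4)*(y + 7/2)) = y + 7/2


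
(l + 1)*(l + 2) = l^2 + 3*l + 2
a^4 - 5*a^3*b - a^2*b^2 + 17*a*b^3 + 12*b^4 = (a - 4*b)*(a - 3*b)*(a + b)^2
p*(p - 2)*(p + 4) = p^3 + 2*p^2 - 8*p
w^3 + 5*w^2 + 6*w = w*(w + 2)*(w + 3)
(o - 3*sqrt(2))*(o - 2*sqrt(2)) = o^2 - 5*sqrt(2)*o + 12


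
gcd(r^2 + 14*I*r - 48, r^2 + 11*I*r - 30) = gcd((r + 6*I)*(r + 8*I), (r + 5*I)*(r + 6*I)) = r + 6*I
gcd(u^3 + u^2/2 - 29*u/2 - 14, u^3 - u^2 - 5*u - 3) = u + 1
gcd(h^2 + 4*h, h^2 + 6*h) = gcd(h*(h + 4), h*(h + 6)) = h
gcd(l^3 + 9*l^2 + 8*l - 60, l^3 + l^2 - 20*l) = l + 5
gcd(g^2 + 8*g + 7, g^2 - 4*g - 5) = g + 1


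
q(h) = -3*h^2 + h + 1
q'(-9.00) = 55.00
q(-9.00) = -251.00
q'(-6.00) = 37.00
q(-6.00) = -113.00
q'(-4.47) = 27.82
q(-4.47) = -63.41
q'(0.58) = -2.48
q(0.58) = 0.57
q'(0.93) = -4.58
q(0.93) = -0.66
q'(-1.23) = 8.38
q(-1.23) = -4.77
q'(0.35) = -1.10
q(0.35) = 0.98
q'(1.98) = -10.88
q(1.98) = -8.78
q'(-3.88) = 24.28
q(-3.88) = -48.04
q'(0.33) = -0.98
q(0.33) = 1.00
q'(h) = 1 - 6*h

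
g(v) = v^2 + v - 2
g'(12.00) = 25.00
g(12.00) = 154.00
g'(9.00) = 19.00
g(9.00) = 88.00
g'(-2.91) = -4.82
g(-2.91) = 3.56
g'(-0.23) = 0.54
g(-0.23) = -2.18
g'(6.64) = 14.28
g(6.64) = 48.73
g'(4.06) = 9.12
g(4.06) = 18.54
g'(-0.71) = -0.42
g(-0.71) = -2.21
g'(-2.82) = -4.64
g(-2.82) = 3.13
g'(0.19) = 1.38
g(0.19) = -1.77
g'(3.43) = 7.86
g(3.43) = 13.19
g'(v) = 2*v + 1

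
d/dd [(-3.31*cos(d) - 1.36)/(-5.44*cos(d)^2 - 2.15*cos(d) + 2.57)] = (18.0064*cos(d)^2 + 14.7968*cos(d) + 11.4307)*sin(d)/(29.5936*cos(d)^4 + 23.392*cos(d)^3 - 23.3391*cos(d)^2 - 11.051*cos(d) + 6.6049)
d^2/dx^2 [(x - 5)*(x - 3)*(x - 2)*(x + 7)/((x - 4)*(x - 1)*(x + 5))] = 12*(-3*x^6 + 52*x^5 - 339*x^4 + 784*x^3 - 505*x^2 + 1500*x - 4945)/(x^9 - 63*x^7 + 60*x^6 + 1323*x^5 - 2520*x^4 - 8061*x^3 + 26460*x^2 - 25200*x + 8000)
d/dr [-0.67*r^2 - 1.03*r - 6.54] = -1.34*r - 1.03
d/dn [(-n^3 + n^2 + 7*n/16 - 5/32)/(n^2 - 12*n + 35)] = (-16*n^4 + 384*n^3 - 1879*n^2 + 1125*n + 215)/(16*(n^4 - 24*n^3 + 214*n^2 - 840*n + 1225))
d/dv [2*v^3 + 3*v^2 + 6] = 6*v*(v + 1)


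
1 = 1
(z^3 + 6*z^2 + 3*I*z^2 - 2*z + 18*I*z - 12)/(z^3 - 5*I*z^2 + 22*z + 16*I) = (z + 6)/(z - 8*I)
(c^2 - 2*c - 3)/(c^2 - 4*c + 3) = (c + 1)/(c - 1)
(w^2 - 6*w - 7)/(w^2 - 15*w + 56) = (w + 1)/(w - 8)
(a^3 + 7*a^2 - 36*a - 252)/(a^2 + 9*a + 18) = (a^2 + a - 42)/(a + 3)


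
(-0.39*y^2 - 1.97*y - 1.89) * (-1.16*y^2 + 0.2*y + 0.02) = 0.4524*y^4 + 2.2072*y^3 + 1.7906*y^2 - 0.4174*y - 0.0378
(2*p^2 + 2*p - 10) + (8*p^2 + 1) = 10*p^2 + 2*p - 9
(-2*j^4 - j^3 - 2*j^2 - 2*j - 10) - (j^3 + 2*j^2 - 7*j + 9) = -2*j^4 - 2*j^3 - 4*j^2 + 5*j - 19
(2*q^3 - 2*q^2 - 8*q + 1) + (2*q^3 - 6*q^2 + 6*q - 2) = 4*q^3 - 8*q^2 - 2*q - 1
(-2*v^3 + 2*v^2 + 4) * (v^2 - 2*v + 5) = -2*v^5 + 6*v^4 - 14*v^3 + 14*v^2 - 8*v + 20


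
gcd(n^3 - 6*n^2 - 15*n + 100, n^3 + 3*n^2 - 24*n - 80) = n^2 - n - 20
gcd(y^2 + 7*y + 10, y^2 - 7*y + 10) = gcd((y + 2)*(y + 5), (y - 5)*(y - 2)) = 1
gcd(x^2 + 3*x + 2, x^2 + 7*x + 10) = x + 2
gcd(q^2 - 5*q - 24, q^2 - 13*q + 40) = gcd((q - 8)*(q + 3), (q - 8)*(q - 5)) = q - 8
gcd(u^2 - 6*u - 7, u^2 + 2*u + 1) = u + 1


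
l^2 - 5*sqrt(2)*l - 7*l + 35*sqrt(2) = (l - 7)*(l - 5*sqrt(2))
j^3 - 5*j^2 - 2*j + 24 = (j - 4)*(j - 3)*(j + 2)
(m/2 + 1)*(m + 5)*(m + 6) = m^3/2 + 13*m^2/2 + 26*m + 30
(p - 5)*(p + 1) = p^2 - 4*p - 5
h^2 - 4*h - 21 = (h - 7)*(h + 3)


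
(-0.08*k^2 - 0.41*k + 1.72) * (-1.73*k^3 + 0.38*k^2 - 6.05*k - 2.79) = 0.1384*k^5 + 0.6789*k^4 - 2.6474*k^3 + 3.3573*k^2 - 9.2621*k - 4.7988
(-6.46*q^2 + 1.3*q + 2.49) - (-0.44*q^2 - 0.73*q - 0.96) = -6.02*q^2 + 2.03*q + 3.45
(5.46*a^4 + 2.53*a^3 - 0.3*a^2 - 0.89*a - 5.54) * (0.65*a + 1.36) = 3.549*a^5 + 9.0701*a^4 + 3.2458*a^3 - 0.9865*a^2 - 4.8114*a - 7.5344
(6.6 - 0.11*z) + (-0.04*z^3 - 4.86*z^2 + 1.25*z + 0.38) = -0.04*z^3 - 4.86*z^2 + 1.14*z + 6.98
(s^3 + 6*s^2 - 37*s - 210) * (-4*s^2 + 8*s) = -4*s^5 - 16*s^4 + 196*s^3 + 544*s^2 - 1680*s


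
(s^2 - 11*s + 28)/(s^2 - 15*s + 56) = (s - 4)/(s - 8)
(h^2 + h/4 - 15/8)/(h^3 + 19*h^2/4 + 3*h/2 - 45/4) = (h + 3/2)/(h^2 + 6*h + 9)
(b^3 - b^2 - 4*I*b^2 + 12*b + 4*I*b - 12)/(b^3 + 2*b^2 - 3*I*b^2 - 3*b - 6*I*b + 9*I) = (b^2 - 4*I*b + 12)/(b^2 + 3*b*(1 - I) - 9*I)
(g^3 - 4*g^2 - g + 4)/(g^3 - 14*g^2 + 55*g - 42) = (g^2 - 3*g - 4)/(g^2 - 13*g + 42)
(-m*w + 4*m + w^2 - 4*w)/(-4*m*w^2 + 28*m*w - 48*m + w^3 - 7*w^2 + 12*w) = (-m + w)/(-4*m*w + 12*m + w^2 - 3*w)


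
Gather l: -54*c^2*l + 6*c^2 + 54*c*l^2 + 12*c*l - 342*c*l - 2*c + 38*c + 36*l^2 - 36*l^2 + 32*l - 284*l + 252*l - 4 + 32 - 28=6*c^2 + 54*c*l^2 + 36*c + l*(-54*c^2 - 330*c)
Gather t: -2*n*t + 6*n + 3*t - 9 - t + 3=6*n + t*(2 - 2*n) - 6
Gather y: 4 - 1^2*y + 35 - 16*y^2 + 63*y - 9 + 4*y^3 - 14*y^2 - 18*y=4*y^3 - 30*y^2 + 44*y + 30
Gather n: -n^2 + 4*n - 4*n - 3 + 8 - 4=1 - n^2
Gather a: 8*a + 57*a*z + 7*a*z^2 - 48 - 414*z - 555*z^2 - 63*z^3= a*(7*z^2 + 57*z + 8) - 63*z^3 - 555*z^2 - 414*z - 48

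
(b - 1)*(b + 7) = b^2 + 6*b - 7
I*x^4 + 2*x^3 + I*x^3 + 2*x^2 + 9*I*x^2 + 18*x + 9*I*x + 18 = (x - 3*I)*(x - 2*I)*(x + 3*I)*(I*x + I)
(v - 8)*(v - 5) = v^2 - 13*v + 40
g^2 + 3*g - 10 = (g - 2)*(g + 5)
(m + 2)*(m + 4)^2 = m^3 + 10*m^2 + 32*m + 32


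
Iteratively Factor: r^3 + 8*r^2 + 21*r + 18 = (r + 3)*(r^2 + 5*r + 6) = (r + 2)*(r + 3)*(r + 3)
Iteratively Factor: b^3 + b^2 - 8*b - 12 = (b + 2)*(b^2 - b - 6) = (b + 2)^2*(b - 3)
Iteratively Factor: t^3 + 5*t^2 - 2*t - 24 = (t + 4)*(t^2 + t - 6) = (t - 2)*(t + 4)*(t + 3)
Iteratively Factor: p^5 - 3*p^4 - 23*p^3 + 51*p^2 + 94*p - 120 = (p - 1)*(p^4 - 2*p^3 - 25*p^2 + 26*p + 120) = (p - 1)*(p + 2)*(p^3 - 4*p^2 - 17*p + 60) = (p - 1)*(p + 2)*(p + 4)*(p^2 - 8*p + 15) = (p - 5)*(p - 1)*(p + 2)*(p + 4)*(p - 3)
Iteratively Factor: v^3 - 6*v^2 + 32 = (v - 4)*(v^2 - 2*v - 8) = (v - 4)^2*(v + 2)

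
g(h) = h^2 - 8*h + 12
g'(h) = 2*h - 8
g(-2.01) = 32.12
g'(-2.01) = -12.02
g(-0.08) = 12.65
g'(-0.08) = -8.16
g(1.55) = 2.00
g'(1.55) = -4.90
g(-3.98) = 59.68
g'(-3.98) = -15.96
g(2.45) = -1.60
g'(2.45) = -3.10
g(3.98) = -4.00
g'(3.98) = -0.04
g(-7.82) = 135.71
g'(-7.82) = -23.64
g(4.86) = -3.26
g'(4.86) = 1.72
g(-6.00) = 96.00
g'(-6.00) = -20.00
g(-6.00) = 96.00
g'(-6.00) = -20.00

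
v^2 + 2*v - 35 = (v - 5)*(v + 7)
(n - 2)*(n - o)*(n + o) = n^3 - 2*n^2 - n*o^2 + 2*o^2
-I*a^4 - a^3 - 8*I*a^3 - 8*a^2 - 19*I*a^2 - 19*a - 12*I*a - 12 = (a + 3)*(a + 4)*(a - I)*(-I*a - I)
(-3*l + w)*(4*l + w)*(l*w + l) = -12*l^3*w - 12*l^3 + l^2*w^2 + l^2*w + l*w^3 + l*w^2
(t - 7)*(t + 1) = t^2 - 6*t - 7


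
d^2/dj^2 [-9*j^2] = -18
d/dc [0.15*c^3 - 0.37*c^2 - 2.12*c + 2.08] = 0.45*c^2 - 0.74*c - 2.12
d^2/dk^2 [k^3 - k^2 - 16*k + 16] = 6*k - 2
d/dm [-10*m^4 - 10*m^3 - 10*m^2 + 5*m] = -40*m^3 - 30*m^2 - 20*m + 5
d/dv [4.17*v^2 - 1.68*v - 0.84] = 8.34*v - 1.68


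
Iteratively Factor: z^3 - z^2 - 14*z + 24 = (z - 3)*(z^2 + 2*z - 8) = (z - 3)*(z - 2)*(z + 4)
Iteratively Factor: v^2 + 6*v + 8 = (v + 4)*(v + 2)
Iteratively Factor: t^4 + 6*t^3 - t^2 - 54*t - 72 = (t - 3)*(t^3 + 9*t^2 + 26*t + 24) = (t - 3)*(t + 2)*(t^2 + 7*t + 12) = (t - 3)*(t + 2)*(t + 4)*(t + 3)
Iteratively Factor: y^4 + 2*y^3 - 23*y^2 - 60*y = (y)*(y^3 + 2*y^2 - 23*y - 60) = y*(y - 5)*(y^2 + 7*y + 12) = y*(y - 5)*(y + 3)*(y + 4)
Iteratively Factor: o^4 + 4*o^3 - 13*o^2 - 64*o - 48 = (o + 4)*(o^3 - 13*o - 12) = (o + 3)*(o + 4)*(o^2 - 3*o - 4) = (o - 4)*(o + 3)*(o + 4)*(o + 1)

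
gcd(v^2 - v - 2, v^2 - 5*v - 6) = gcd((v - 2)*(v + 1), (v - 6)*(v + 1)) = v + 1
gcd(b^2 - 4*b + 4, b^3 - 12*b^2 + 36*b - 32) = b^2 - 4*b + 4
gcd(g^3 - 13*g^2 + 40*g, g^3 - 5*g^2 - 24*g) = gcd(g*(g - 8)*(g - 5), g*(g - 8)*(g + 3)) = g^2 - 8*g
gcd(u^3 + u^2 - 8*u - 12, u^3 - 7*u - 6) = u^2 - u - 6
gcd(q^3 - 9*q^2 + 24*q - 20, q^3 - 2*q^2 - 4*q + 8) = q^2 - 4*q + 4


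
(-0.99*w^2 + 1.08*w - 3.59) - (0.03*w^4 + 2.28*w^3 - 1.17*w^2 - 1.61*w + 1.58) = -0.03*w^4 - 2.28*w^3 + 0.18*w^2 + 2.69*w - 5.17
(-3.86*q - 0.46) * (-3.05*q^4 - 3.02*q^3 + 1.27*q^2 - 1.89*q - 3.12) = 11.773*q^5 + 13.0602*q^4 - 3.513*q^3 + 6.7112*q^2 + 12.9126*q + 1.4352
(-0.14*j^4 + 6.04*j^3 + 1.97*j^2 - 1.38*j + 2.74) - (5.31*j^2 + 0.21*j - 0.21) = -0.14*j^4 + 6.04*j^3 - 3.34*j^2 - 1.59*j + 2.95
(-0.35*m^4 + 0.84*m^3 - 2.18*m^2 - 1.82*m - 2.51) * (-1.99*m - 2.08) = 0.6965*m^5 - 0.9436*m^4 + 2.591*m^3 + 8.1562*m^2 + 8.7805*m + 5.2208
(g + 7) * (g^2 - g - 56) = g^3 + 6*g^2 - 63*g - 392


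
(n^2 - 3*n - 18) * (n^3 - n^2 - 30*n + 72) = n^5 - 4*n^4 - 45*n^3 + 180*n^2 + 324*n - 1296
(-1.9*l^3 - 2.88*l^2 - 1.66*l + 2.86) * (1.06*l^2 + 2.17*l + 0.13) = -2.014*l^5 - 7.1758*l^4 - 8.2562*l^3 - 0.945*l^2 + 5.9904*l + 0.3718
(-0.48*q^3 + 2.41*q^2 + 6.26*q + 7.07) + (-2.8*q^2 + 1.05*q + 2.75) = -0.48*q^3 - 0.39*q^2 + 7.31*q + 9.82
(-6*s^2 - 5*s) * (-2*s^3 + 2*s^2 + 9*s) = 12*s^5 - 2*s^4 - 64*s^3 - 45*s^2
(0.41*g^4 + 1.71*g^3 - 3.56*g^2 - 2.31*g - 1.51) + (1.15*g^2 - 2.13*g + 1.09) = 0.41*g^4 + 1.71*g^3 - 2.41*g^2 - 4.44*g - 0.42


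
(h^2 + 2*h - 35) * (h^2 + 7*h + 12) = h^4 + 9*h^3 - 9*h^2 - 221*h - 420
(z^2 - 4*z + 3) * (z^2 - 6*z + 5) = z^4 - 10*z^3 + 32*z^2 - 38*z + 15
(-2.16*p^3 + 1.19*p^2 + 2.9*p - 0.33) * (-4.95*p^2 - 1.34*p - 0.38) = 10.692*p^5 - 2.9961*p^4 - 15.1288*p^3 - 2.7047*p^2 - 0.6598*p + 0.1254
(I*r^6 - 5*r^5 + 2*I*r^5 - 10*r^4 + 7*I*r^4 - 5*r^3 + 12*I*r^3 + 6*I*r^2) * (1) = I*r^6 - 5*r^5 + 2*I*r^5 - 10*r^4 + 7*I*r^4 - 5*r^3 + 12*I*r^3 + 6*I*r^2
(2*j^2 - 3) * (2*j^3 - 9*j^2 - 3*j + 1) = 4*j^5 - 18*j^4 - 12*j^3 + 29*j^2 + 9*j - 3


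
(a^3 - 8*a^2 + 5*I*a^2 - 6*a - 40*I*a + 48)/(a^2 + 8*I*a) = (a^3 + a^2*(-8 + 5*I) - 2*a*(3 + 20*I) + 48)/(a*(a + 8*I))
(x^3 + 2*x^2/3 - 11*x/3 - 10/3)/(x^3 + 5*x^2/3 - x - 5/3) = (x - 2)/(x - 1)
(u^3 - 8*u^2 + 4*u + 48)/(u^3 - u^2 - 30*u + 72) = (u^2 - 4*u - 12)/(u^2 + 3*u - 18)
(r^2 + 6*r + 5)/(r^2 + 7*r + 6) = (r + 5)/(r + 6)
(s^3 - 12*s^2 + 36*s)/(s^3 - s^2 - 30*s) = (s - 6)/(s + 5)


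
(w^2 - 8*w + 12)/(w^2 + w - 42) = (w - 2)/(w + 7)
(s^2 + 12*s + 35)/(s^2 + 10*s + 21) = (s + 5)/(s + 3)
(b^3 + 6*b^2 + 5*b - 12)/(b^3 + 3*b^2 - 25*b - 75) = (b^2 + 3*b - 4)/(b^2 - 25)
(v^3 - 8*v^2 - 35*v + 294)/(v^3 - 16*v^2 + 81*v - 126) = (v^2 - v - 42)/(v^2 - 9*v + 18)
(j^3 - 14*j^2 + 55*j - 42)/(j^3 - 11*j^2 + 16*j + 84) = (j - 1)/(j + 2)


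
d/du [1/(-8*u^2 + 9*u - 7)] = (16*u - 9)/(8*u^2 - 9*u + 7)^2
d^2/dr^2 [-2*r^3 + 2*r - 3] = -12*r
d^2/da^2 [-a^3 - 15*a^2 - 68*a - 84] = -6*a - 30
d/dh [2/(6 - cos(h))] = -2*sin(h)/(cos(h) - 6)^2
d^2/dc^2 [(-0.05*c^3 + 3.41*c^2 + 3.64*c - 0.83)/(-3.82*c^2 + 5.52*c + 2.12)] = (-8.88178419700125e-16*c^5 - 246.18504*c^3 - 89.5123919999999*c^2 - 280.531008*c + 118.565872)/(55.742968*c^6 - 241.650144*c^5 + 256.38312*c^4 + 100.0224*c^3 - 142.28592*c^2 - 74.427264*c - 9.528128)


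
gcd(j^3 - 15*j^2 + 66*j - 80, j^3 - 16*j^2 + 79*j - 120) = j^2 - 13*j + 40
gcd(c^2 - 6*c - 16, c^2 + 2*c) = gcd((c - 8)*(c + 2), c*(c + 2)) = c + 2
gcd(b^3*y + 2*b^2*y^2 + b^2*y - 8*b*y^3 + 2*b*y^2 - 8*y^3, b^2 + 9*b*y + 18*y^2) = 1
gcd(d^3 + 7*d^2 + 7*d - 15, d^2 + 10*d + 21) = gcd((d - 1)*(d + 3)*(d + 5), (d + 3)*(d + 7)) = d + 3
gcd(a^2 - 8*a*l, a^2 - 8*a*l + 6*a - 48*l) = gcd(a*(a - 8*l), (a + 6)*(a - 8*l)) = a - 8*l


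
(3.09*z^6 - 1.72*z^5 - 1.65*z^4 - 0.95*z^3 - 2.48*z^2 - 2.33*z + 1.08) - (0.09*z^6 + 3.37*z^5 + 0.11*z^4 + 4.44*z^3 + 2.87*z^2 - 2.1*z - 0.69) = 3.0*z^6 - 5.09*z^5 - 1.76*z^4 - 5.39*z^3 - 5.35*z^2 - 0.23*z + 1.77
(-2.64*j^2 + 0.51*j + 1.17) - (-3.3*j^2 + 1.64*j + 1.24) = 0.66*j^2 - 1.13*j - 0.0700000000000001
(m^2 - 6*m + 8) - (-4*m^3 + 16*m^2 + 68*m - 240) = 4*m^3 - 15*m^2 - 74*m + 248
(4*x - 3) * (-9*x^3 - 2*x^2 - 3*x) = -36*x^4 + 19*x^3 - 6*x^2 + 9*x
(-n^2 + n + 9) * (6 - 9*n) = 9*n^3 - 15*n^2 - 75*n + 54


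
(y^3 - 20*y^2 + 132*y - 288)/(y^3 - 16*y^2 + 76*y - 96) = (y - 6)/(y - 2)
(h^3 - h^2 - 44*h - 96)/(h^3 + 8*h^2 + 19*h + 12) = (h - 8)/(h + 1)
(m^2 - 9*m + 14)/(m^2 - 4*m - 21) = (m - 2)/(m + 3)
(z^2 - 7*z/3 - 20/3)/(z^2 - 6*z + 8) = (z + 5/3)/(z - 2)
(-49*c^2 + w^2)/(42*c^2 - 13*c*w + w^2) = (7*c + w)/(-6*c + w)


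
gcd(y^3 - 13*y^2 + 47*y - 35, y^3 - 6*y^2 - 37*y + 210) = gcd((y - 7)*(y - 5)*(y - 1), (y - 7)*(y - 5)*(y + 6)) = y^2 - 12*y + 35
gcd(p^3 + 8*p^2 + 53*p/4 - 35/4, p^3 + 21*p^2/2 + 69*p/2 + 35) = p^2 + 17*p/2 + 35/2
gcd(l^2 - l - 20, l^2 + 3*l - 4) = l + 4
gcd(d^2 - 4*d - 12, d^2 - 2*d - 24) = d - 6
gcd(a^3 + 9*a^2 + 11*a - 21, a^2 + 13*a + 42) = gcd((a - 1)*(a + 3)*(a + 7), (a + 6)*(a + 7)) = a + 7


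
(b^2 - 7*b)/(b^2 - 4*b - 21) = b/(b + 3)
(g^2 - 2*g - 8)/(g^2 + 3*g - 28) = (g + 2)/(g + 7)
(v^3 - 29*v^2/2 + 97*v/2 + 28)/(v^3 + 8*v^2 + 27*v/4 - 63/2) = 2*(2*v^3 - 29*v^2 + 97*v + 56)/(4*v^3 + 32*v^2 + 27*v - 126)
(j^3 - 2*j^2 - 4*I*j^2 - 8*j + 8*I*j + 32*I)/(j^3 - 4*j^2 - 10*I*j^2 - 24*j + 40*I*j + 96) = (j + 2)/(j - 6*I)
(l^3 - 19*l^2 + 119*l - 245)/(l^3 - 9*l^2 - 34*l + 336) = (l^2 - 12*l + 35)/(l^2 - 2*l - 48)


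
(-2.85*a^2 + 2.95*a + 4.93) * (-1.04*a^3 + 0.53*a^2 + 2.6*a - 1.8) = 2.964*a^5 - 4.5785*a^4 - 10.9737*a^3 + 15.4129*a^2 + 7.508*a - 8.874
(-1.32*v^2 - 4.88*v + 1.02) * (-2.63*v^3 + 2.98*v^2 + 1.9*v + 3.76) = 3.4716*v^5 + 8.9008*v^4 - 19.733*v^3 - 11.1956*v^2 - 16.4108*v + 3.8352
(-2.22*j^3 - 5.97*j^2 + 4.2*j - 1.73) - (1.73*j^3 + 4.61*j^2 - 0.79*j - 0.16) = -3.95*j^3 - 10.58*j^2 + 4.99*j - 1.57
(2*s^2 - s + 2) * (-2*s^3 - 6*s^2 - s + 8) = -4*s^5 - 10*s^4 + 5*s^2 - 10*s + 16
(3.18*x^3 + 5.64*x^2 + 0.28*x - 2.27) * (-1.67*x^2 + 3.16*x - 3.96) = -5.3106*x^5 + 0.630000000000003*x^4 + 4.762*x^3 - 17.6587*x^2 - 8.282*x + 8.9892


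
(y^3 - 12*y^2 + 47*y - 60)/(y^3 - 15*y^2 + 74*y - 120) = (y - 3)/(y - 6)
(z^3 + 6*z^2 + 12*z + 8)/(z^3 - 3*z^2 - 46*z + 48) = (z^3 + 6*z^2 + 12*z + 8)/(z^3 - 3*z^2 - 46*z + 48)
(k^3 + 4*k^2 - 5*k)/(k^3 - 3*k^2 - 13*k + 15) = k*(k + 5)/(k^2 - 2*k - 15)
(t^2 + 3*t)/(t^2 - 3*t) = (t + 3)/(t - 3)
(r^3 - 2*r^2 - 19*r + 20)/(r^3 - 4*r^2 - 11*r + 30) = (r^2 + 3*r - 4)/(r^2 + r - 6)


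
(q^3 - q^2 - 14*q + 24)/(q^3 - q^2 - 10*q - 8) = (-q^3 + q^2 + 14*q - 24)/(-q^3 + q^2 + 10*q + 8)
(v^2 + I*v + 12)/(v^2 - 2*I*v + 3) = (v + 4*I)/(v + I)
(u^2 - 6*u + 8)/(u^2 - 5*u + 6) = (u - 4)/(u - 3)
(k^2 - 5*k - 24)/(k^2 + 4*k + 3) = (k - 8)/(k + 1)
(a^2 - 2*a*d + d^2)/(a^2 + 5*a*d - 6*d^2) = (a - d)/(a + 6*d)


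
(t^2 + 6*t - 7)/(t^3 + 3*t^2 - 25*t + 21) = 1/(t - 3)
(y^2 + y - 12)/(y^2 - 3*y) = (y + 4)/y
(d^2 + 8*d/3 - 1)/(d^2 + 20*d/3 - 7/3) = (d + 3)/(d + 7)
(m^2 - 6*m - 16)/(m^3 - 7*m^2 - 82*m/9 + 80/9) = 9*(m + 2)/(9*m^2 + 9*m - 10)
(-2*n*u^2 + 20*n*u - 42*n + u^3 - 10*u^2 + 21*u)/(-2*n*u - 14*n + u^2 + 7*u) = (u^2 - 10*u + 21)/(u + 7)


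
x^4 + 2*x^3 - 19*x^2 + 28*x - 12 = (x - 2)*(x - 1)^2*(x + 6)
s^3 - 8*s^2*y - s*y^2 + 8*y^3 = (s - 8*y)*(s - y)*(s + y)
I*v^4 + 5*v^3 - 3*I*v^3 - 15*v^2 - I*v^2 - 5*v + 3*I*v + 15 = (v - 3)*(v + 1)*(v - 5*I)*(I*v - I)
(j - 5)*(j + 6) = j^2 + j - 30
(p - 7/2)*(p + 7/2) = p^2 - 49/4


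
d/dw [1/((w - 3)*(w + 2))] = (1 - 2*w)/(w^4 - 2*w^3 - 11*w^2 + 12*w + 36)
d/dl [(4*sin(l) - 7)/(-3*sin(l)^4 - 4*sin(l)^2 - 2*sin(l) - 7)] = 2*(18*sin(l)^4 - 42*sin(l)^3 + 8*sin(l)^2 - 28*sin(l) - 21)*cos(l)/(3*sin(l)^4 + 4*sin(l)^2 + 2*sin(l) + 7)^2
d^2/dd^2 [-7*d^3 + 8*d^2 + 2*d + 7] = 16 - 42*d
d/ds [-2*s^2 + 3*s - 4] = 3 - 4*s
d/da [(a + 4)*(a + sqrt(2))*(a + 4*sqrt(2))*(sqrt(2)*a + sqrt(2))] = 4*sqrt(2)*a^3 + 15*sqrt(2)*a^2 + 30*a^2 + 24*sqrt(2)*a + 100*a + 40 + 40*sqrt(2)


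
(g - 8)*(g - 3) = g^2 - 11*g + 24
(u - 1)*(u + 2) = u^2 + u - 2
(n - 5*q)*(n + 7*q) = n^2 + 2*n*q - 35*q^2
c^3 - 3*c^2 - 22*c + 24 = (c - 6)*(c - 1)*(c + 4)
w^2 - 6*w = w*(w - 6)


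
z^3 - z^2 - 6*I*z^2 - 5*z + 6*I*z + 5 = (z - 1)*(z - 5*I)*(z - I)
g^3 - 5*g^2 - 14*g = g*(g - 7)*(g + 2)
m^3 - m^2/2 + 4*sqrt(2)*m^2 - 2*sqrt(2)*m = m*(m - 1/2)*(m + 4*sqrt(2))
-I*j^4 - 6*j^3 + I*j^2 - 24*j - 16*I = (j - 4*I)^2*(j + I)*(-I*j + 1)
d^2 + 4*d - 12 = (d - 2)*(d + 6)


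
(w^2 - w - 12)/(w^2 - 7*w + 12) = (w + 3)/(w - 3)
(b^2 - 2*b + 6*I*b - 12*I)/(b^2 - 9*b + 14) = (b + 6*I)/(b - 7)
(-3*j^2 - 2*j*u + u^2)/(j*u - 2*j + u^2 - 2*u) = (-3*j + u)/(u - 2)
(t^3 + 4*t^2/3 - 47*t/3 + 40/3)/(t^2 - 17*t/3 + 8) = (t^2 + 4*t - 5)/(t - 3)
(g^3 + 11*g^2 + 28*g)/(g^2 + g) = (g^2 + 11*g + 28)/(g + 1)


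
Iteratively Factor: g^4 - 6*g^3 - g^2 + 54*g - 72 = (g + 3)*(g^3 - 9*g^2 + 26*g - 24) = (g - 3)*(g + 3)*(g^2 - 6*g + 8) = (g - 3)*(g - 2)*(g + 3)*(g - 4)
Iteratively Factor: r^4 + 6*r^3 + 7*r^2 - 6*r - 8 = (r + 4)*(r^3 + 2*r^2 - r - 2) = (r - 1)*(r + 4)*(r^2 + 3*r + 2) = (r - 1)*(r + 2)*(r + 4)*(r + 1)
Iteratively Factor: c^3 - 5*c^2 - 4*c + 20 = (c - 5)*(c^2 - 4) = (c - 5)*(c + 2)*(c - 2)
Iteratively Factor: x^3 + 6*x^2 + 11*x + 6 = (x + 2)*(x^2 + 4*x + 3) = (x + 1)*(x + 2)*(x + 3)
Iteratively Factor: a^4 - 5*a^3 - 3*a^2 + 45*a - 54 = (a - 3)*(a^3 - 2*a^2 - 9*a + 18) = (a - 3)*(a - 2)*(a^2 - 9) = (a - 3)^2*(a - 2)*(a + 3)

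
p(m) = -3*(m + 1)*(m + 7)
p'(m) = -6*m - 24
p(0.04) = -21.96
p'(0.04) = -24.24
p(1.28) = -56.64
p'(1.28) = -31.68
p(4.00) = -165.00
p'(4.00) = -48.00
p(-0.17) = -17.01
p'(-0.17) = -22.98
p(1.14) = -52.26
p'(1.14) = -30.84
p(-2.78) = 22.53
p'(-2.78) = -7.32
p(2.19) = -87.95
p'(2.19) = -37.14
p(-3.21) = 25.13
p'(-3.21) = -4.74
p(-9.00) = -48.00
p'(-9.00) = 30.00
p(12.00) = -741.00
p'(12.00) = -96.00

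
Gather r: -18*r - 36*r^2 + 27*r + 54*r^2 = 18*r^2 + 9*r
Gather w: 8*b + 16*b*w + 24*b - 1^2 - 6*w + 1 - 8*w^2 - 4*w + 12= 32*b - 8*w^2 + w*(16*b - 10) + 12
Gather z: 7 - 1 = 6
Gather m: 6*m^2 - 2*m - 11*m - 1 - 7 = 6*m^2 - 13*m - 8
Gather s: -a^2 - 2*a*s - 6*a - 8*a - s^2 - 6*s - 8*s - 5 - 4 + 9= -a^2 - 14*a - s^2 + s*(-2*a - 14)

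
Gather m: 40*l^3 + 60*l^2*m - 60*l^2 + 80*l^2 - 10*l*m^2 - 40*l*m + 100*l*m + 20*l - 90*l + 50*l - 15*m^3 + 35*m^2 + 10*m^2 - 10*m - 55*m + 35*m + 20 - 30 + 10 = 40*l^3 + 20*l^2 - 20*l - 15*m^3 + m^2*(45 - 10*l) + m*(60*l^2 + 60*l - 30)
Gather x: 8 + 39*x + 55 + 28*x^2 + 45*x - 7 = 28*x^2 + 84*x + 56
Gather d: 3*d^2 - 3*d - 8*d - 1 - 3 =3*d^2 - 11*d - 4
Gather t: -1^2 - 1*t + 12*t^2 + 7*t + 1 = 12*t^2 + 6*t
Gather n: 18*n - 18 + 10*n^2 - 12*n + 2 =10*n^2 + 6*n - 16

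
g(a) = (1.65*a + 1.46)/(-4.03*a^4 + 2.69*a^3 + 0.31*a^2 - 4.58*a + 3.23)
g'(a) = (1.65*a + 1.46)*(16.12*a^3 - 8.07*a^2 - 0.62*a + 4.58)/(-4.03*a^4 + 2.69*a^3 + 0.31*a^2 - 4.58*a + 3.23)^2 + 1.65/(-4.03*a^4 + 2.69*a^3 + 0.31*a^2 - 4.58*a + 3.23) = (19.9485*a^4 + 14.6582*a^3 - 12.2937*a^2 - 0.9052*a + 12.0163)/(16.2409*a^8 - 21.6814*a^7 + 4.7375*a^6 + 38.5826*a^5 - 50.5781*a^4 + 14.5378*a^3 + 22.979*a^2 - 29.5868*a + 10.4329)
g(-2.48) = 0.01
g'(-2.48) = 0.01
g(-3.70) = 0.01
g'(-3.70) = 0.00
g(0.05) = 0.51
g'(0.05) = 1.33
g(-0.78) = 0.04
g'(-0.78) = 0.32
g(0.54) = 2.53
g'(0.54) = 13.87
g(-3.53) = 0.01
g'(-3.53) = 0.00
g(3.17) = -0.02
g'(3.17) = 0.02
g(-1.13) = 0.25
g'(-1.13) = 3.20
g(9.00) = -0.00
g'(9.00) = 0.00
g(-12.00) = 0.00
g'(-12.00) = 0.00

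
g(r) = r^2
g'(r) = 2*r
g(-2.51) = 6.30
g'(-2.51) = -5.02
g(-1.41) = 1.99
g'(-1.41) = -2.82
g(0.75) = 0.56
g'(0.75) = 1.50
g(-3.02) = 9.12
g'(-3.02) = -6.04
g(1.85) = 3.42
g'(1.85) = 3.70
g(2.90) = 8.41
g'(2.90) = 5.80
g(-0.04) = 0.00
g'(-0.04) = -0.08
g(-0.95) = 0.90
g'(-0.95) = -1.90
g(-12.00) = 144.00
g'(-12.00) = -24.00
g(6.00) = 36.00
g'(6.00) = 12.00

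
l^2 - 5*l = l*(l - 5)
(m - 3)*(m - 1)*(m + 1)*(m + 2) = m^4 - m^3 - 7*m^2 + m + 6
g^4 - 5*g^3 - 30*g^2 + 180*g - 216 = (g - 6)*(g - 3)*(g - 2)*(g + 6)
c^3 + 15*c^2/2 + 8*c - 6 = (c - 1/2)*(c + 2)*(c + 6)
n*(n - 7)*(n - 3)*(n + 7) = n^4 - 3*n^3 - 49*n^2 + 147*n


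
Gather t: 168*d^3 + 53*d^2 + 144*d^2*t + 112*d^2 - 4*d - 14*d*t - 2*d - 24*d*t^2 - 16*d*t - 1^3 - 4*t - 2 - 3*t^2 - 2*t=168*d^3 + 165*d^2 - 6*d + t^2*(-24*d - 3) + t*(144*d^2 - 30*d - 6) - 3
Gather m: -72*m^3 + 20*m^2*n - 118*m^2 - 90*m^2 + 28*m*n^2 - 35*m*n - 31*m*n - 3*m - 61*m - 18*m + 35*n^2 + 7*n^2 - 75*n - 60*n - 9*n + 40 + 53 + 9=-72*m^3 + m^2*(20*n - 208) + m*(28*n^2 - 66*n - 82) + 42*n^2 - 144*n + 102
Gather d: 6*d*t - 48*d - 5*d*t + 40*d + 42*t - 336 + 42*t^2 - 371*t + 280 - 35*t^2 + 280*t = d*(t - 8) + 7*t^2 - 49*t - 56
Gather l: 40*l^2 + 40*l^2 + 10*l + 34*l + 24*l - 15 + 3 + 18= 80*l^2 + 68*l + 6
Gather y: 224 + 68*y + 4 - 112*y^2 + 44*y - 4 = -112*y^2 + 112*y + 224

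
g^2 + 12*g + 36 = (g + 6)^2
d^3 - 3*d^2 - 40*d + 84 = (d - 7)*(d - 2)*(d + 6)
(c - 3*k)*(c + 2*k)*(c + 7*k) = c^3 + 6*c^2*k - 13*c*k^2 - 42*k^3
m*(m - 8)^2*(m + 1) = m^4 - 15*m^3 + 48*m^2 + 64*m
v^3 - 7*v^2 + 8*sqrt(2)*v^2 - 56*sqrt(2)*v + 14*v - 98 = (v - 7)*(v + sqrt(2))*(v + 7*sqrt(2))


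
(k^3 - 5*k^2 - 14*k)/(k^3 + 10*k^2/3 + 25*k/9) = 9*(k^2 - 5*k - 14)/(9*k^2 + 30*k + 25)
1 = 1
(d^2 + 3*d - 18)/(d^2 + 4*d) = (d^2 + 3*d - 18)/(d*(d + 4))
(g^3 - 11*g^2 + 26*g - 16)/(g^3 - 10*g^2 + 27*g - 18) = (g^2 - 10*g + 16)/(g^2 - 9*g + 18)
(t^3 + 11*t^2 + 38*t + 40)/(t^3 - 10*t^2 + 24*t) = (t^3 + 11*t^2 + 38*t + 40)/(t*(t^2 - 10*t + 24))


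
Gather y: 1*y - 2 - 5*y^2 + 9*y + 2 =-5*y^2 + 10*y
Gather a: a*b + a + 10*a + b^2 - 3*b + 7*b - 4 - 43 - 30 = a*(b + 11) + b^2 + 4*b - 77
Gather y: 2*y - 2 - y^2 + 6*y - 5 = -y^2 + 8*y - 7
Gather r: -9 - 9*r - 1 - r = -10*r - 10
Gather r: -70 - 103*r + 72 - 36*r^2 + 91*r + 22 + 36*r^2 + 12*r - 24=0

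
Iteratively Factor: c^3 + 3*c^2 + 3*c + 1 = (c + 1)*(c^2 + 2*c + 1) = (c + 1)^2*(c + 1)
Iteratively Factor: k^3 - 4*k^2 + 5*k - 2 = (k - 1)*(k^2 - 3*k + 2) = (k - 1)^2*(k - 2)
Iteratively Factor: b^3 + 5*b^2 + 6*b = (b + 3)*(b^2 + 2*b) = (b + 2)*(b + 3)*(b)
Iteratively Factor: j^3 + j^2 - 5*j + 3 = (j - 1)*(j^2 + 2*j - 3) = (j - 1)*(j + 3)*(j - 1)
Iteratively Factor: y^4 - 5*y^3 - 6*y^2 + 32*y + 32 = (y + 1)*(y^3 - 6*y^2 + 32) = (y - 4)*(y + 1)*(y^2 - 2*y - 8) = (y - 4)*(y + 1)*(y + 2)*(y - 4)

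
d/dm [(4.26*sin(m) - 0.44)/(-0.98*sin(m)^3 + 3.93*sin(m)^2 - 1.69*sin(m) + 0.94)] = (8.3496*sin(m)^3 - 18.0354*sin(m)^2 + 3.4584*sin(m) + 3.2608)*cos(m)/(0.9604*sin(m)^6 - 7.7028*sin(m)^5 + 18.7573*sin(m)^4 - 15.1258*sin(m)^3 + 10.2445*sin(m)^2 - 3.1772*sin(m) + 0.8836)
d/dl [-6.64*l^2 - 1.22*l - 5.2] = -13.28*l - 1.22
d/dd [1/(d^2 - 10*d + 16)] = 2*(5 - d)/(d^2 - 10*d + 16)^2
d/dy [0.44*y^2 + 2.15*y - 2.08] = 0.88*y + 2.15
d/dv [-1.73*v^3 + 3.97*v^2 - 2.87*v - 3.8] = -5.19*v^2 + 7.94*v - 2.87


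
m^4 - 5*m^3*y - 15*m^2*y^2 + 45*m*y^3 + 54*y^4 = (m - 6*y)*(m - 3*y)*(m + y)*(m + 3*y)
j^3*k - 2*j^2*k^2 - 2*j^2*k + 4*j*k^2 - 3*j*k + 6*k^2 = (j - 3)*(j - 2*k)*(j*k + k)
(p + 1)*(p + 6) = p^2 + 7*p + 6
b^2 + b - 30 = (b - 5)*(b + 6)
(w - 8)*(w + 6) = w^2 - 2*w - 48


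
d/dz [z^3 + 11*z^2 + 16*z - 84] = 3*z^2 + 22*z + 16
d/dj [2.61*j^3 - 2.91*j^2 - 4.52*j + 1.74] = 7.83*j^2 - 5.82*j - 4.52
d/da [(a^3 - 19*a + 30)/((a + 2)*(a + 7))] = (a^4 + 18*a^3 + 61*a^2 - 60*a - 536)/(a^4 + 18*a^3 + 109*a^2 + 252*a + 196)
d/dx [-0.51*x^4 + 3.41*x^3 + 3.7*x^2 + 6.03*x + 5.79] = -2.04*x^3 + 10.23*x^2 + 7.4*x + 6.03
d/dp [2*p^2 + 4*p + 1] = 4*p + 4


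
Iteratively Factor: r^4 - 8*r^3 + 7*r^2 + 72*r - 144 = (r - 4)*(r^3 - 4*r^2 - 9*r + 36) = (r - 4)*(r - 3)*(r^2 - r - 12) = (r - 4)*(r - 3)*(r + 3)*(r - 4)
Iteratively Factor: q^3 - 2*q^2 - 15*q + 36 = (q - 3)*(q^2 + q - 12) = (q - 3)^2*(q + 4)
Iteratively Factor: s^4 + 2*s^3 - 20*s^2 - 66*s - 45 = (s + 3)*(s^3 - s^2 - 17*s - 15) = (s + 3)^2*(s^2 - 4*s - 5) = (s - 5)*(s + 3)^2*(s + 1)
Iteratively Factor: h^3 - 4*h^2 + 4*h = (h - 2)*(h^2 - 2*h) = h*(h - 2)*(h - 2)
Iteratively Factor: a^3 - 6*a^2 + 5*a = (a - 5)*(a^2 - a) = a*(a - 5)*(a - 1)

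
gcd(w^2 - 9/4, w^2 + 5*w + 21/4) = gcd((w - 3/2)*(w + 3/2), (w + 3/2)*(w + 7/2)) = w + 3/2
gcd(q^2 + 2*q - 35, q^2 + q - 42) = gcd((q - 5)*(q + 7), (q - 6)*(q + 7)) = q + 7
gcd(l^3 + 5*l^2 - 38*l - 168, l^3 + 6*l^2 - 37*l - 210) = l^2 + l - 42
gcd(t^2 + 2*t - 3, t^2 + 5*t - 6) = t - 1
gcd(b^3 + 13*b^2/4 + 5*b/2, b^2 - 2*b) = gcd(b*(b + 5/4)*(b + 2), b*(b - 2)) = b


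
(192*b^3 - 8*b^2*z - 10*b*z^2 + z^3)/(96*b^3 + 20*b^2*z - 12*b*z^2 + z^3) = (4*b + z)/(2*b + z)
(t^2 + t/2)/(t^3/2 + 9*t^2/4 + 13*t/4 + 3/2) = 2*t*(2*t + 1)/(2*t^3 + 9*t^2 + 13*t + 6)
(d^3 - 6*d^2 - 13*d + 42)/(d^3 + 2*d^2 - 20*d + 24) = (d^2 - 4*d - 21)/(d^2 + 4*d - 12)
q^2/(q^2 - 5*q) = q/(q - 5)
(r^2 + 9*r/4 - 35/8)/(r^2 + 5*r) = (8*r^2 + 18*r - 35)/(8*r*(r + 5))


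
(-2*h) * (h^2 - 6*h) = -2*h^3 + 12*h^2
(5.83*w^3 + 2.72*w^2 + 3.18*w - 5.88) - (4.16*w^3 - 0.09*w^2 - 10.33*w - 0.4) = 1.67*w^3 + 2.81*w^2 + 13.51*w - 5.48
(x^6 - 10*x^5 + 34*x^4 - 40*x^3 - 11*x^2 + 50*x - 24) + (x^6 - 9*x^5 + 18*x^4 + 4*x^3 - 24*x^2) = 2*x^6 - 19*x^5 + 52*x^4 - 36*x^3 - 35*x^2 + 50*x - 24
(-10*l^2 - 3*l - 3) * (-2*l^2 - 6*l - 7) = 20*l^4 + 66*l^3 + 94*l^2 + 39*l + 21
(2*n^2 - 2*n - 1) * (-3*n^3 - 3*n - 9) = -6*n^5 + 6*n^4 - 3*n^3 - 12*n^2 + 21*n + 9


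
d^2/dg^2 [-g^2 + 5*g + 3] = -2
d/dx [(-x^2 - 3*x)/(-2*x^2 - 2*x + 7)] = (-4*x^2 - 14*x - 21)/(4*x^4 + 8*x^3 - 24*x^2 - 28*x + 49)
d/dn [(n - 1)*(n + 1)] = 2*n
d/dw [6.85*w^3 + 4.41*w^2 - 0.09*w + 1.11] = 20.55*w^2 + 8.82*w - 0.09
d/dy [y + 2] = 1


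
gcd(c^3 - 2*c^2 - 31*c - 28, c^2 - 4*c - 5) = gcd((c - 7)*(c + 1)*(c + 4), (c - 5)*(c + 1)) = c + 1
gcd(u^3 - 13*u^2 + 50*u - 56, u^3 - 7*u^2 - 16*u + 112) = u^2 - 11*u + 28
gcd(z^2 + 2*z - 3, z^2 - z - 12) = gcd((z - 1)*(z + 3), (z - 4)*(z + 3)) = z + 3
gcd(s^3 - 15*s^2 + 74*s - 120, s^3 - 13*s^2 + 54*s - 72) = s^2 - 10*s + 24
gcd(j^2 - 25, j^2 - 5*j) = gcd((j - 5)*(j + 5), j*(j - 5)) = j - 5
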